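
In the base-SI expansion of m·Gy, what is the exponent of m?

3

Gy = m²·s⁻².
Combining: m·Gy = m · (m²·s⁻²) = m³·s⁻².
The exponent of m is 3.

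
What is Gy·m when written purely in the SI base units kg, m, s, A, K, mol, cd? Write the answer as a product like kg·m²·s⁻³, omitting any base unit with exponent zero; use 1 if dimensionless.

Gy = m²·s⁻².
Combining: Gy·m = (m²·s⁻²) · m = m³·s⁻².

m³·s⁻²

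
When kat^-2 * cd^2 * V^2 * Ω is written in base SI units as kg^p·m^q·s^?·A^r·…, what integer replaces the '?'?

kat = s⁻¹·mol.
So kat⁻² = s²·mol⁻².
V = kg·m²·s⁻³·A⁻¹.
So V² = kg²·m⁴·s⁻⁶·A⁻².
Ω = kg·m²·s⁻³·A⁻².
Combining: kat⁻²·cd²·V²·Ω = (s²·mol⁻²) · cd² · (kg²·m⁴·s⁻⁶·A⁻²) · (kg·m²·s⁻³·A⁻²) = kg³·m⁶·s⁻⁷·A⁻⁴·mol⁻²·cd².
The exponent of s is -7.

-7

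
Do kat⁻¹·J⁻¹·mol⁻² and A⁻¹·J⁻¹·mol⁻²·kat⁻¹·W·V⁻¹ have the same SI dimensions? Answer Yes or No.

Yes

Left side:
  kat = mol/s = s⁻¹·mol (catalytic activity).
  So kat⁻¹ = s·mol⁻¹.
  J = N·m (work = force × distance),
      = kg·m²·s⁻².
  So J⁻¹ = kg⁻¹·m⁻²·s².
  Combining: kat⁻¹·J⁻¹·mol⁻² = (s·mol⁻¹) · (kg⁻¹·m⁻²·s²) · mol⁻² = kg⁻¹·m⁻²·s³·mol⁻³.
Right side:
  J = kg·m²·s⁻².
  So J⁻¹ = kg⁻¹·m⁻²·s².
  kat = s⁻¹·mol.
  So kat⁻¹ = s·mol⁻¹.
  W = kg·m²·s⁻³.
  V = kg·m²·s⁻³·A⁻¹.
  So V⁻¹ = kg⁻¹·m⁻²·s³·A.
  Combining: A⁻¹·J⁻¹·mol⁻²·kat⁻¹·W·V⁻¹ = A⁻¹ · (kg⁻¹·m⁻²·s²) · mol⁻² · (s·mol⁻¹) · (kg·m²·s⁻³) · (kg⁻¹·m⁻²·s³·A) = kg⁻¹·m⁻²·s³·mol⁻³.
Both reduce to kg⁻¹·m⁻²·s³·mol⁻³.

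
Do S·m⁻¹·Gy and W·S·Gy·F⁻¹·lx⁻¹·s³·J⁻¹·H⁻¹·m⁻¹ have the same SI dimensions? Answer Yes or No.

No

Left side:
  S = kg⁻¹·m⁻²·s³·A².
  Gy = m²·s⁻².
  Combining: S·m⁻¹·Gy = (kg⁻¹·m⁻²·s³·A²) · m⁻¹ · (m²·s⁻²) = kg⁻¹·m⁻¹·s·A².
Right side:
  W = J/s (power = energy per time),
      = kg·m²·s⁻³.
  S = 1/Ω (conductance is reciprocal resistance),
      = kg⁻¹·m⁻²·s³·A².
  Gy = J/kg (absorbed dose = energy per mass),
      = m²·s⁻².
  F = C/V (capacitance = charge per voltage),
      = A·s/(kg·m²·s⁻³·A⁻¹) (substituting C and V),
      = kg⁻¹·m⁻²·s⁴·A².
  So F⁻¹ = kg·m²·s⁻⁴·A⁻².
  lx = lm/m² (illuminance = luminous flux per area),
      = m⁻²·cd.
  So lx⁻¹ = m²·cd⁻¹.
  J = N·m (work = force × distance),
      = kg·m²·s⁻².
  So J⁻¹ = kg⁻¹·m⁻²·s².
  H = Wb/A (inductance = flux per current),
      = kg·m²·s⁻²·A⁻².
  So H⁻¹ = kg⁻¹·m⁻²·s²·A².
  Combining: W·S·Gy·F⁻¹·lx⁻¹·s³·J⁻¹·H⁻¹·m⁻¹ = (kg·m²·s⁻³) · (kg⁻¹·m⁻²·s³·A²) · (m²·s⁻²) · (kg·m²·s⁻⁴·A⁻²) · (m²·cd⁻¹) · s³ · (kg⁻¹·m⁻²·s²) · (kg⁻¹·m⁻²·s²·A²) · m⁻¹ = kg⁻¹·m·s·A²·cd⁻¹.
Left is kg⁻¹·m⁻¹·s·A²; right is kg⁻¹·m·s·A²·cd⁻¹ — different.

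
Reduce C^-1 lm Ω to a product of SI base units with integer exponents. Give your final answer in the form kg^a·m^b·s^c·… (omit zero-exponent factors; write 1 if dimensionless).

C = A·s = s·A (charge = current × time).
So C⁻¹ = s⁻¹·A⁻¹.
lm = cd·sr = cd (luminous flux; sr is dimensionless).
Ω = V/A (resistance = voltage per current),
    = kg·m²·s⁻³·A⁻².
Combining: C⁻¹·lm·Ω = (s⁻¹·A⁻¹) · cd · (kg·m²·s⁻³·A⁻²) = kg·m²·s⁻⁴·A⁻³·cd.

kg·m²·s⁻⁴·A⁻³·cd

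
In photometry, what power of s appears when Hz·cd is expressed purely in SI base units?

Hz = s⁻¹.
Combining: Hz·cd = s⁻¹ · cd = s⁻¹·cd.
The exponent of s is -1.

-1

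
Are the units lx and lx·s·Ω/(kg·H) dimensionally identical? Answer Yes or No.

Left side:
  lx = lm/m² (illuminance = luminous flux per area),
      = m⁻²·cd.
Right side:
  lx = lm/m² (illuminance = luminous flux per area),
      = m⁻²·cd.
  Ω = V/A (resistance = voltage per current),
      = kg·m²·s⁻³·A⁻².
  H = Wb/A (inductance = flux per current),
      = kg·m²·s⁻²·A⁻².
  So H⁻¹ = kg⁻¹·m⁻²·s²·A².
  Combining: lx·s·kg⁻¹·Ω·H⁻¹ = (m⁻²·cd) · s · kg⁻¹ · (kg·m²·s⁻³·A⁻²) · (kg⁻¹·m⁻²·s²·A²) = kg⁻¹·m⁻²·cd.
Left is m⁻²·cd; right is kg⁻¹·m⁻²·cd — different.

No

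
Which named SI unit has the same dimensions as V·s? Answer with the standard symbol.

V = W/A (potential = power per current),
    = kg·m²·s⁻³·A⁻¹.
Combining: V·s = (kg·m²·s⁻³·A⁻¹) · s = kg·m²·s⁻²·A⁻¹.
kg·m²·s⁻²·A⁻¹ is the base-SI form of the weber.

Wb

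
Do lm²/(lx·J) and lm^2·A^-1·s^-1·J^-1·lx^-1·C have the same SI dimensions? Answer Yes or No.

Yes

Left side:
  lx = m⁻²·cd.
  So lx⁻¹ = m²·cd⁻¹.
  lm = cd.
  So lm² = cd².
  J = kg·m²·s⁻².
  So J⁻¹ = kg⁻¹·m⁻²·s².
  Combining: lx⁻¹·lm²·J⁻¹ = (m²·cd⁻¹) · cd² · (kg⁻¹·m⁻²·s²) = kg⁻¹·s²·cd.
Right side:
  lm = cd·sr = cd (luminous flux; sr is dimensionless).
  So lm² = cd².
  J = N·m (work = force × distance),
      = kg·m²·s⁻².
  So J⁻¹ = kg⁻¹·m⁻²·s².
  lx = lm/m² (illuminance = luminous flux per area),
      = m⁻²·cd.
  So lx⁻¹ = m²·cd⁻¹.
  C = A·s = s·A (charge = current × time).
  Combining: lm²·A⁻¹·s⁻¹·J⁻¹·lx⁻¹·C = cd² · A⁻¹ · s⁻¹ · (kg⁻¹·m⁻²·s²) · (m²·cd⁻¹) · (s·A) = kg⁻¹·s²·cd.
Both reduce to kg⁻¹·s²·cd.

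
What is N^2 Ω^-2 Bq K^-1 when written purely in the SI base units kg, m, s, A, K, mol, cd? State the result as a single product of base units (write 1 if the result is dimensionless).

m⁻²·s·A⁴·K⁻¹

N = kg·m/s² = kg·m·s⁻² (force = mass × acceleration).
So N² = kg²·m²·s⁻⁴.
Ω = V/A (resistance = voltage per current),
    = kg·m²·s⁻³·A⁻².
So Ω⁻² = kg⁻²·m⁻⁴·s⁶·A⁴.
Bq = 1/s = s⁻¹ (activity is decays per second).
Combining: N²·Ω⁻²·Bq·K⁻¹ = (kg²·m²·s⁻⁴) · (kg⁻²·m⁻⁴·s⁶·A⁴) · s⁻¹ · K⁻¹ = m⁻²·s·A⁴·K⁻¹.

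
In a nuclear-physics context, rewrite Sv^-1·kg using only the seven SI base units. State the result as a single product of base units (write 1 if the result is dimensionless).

Sv = J/kg (equivalent dose = energy per mass),
    = m²·s⁻².
So Sv⁻¹ = m⁻²·s².
Combining: Sv⁻¹·kg = (m⁻²·s²) · kg = kg·m⁻²·s².

kg·m⁻²·s²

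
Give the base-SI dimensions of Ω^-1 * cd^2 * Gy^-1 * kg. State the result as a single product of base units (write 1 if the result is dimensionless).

Ω = V/A (resistance = voltage per current),
    = kg·m²·s⁻³·A⁻².
So Ω⁻¹ = kg⁻¹·m⁻²·s³·A².
Gy = J/kg (absorbed dose = energy per mass),
    = m²·s⁻².
So Gy⁻¹ = m⁻²·s².
Combining: Ω⁻¹·cd²·Gy⁻¹·kg = (kg⁻¹·m⁻²·s³·A²) · cd² · (m⁻²·s²) · kg = m⁻⁴·s⁵·A²·cd².

m⁻⁴·s⁵·A²·cd²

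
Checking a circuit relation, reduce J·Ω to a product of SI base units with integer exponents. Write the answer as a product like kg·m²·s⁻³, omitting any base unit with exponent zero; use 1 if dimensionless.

J = N·m (work = force × distance),
    = kg·m²·s⁻².
Ω = V/A (resistance = voltage per current),
    = kg·m²·s⁻³·A⁻².
Combining: J·Ω = (kg·m²·s⁻²) · (kg·m²·s⁻³·A⁻²) = kg²·m⁴·s⁻⁵·A⁻².

kg²·m⁴·s⁻⁵·A⁻²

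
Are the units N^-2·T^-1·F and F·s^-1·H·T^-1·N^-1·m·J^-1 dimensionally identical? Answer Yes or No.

Left side:
  N = kg·m/s² = kg·m·s⁻² (force = mass × acceleration).
  So N⁻² = kg⁻²·m⁻²·s⁴.
  T = Wb/m² (flux density = flux per area),
      = kg·s⁻²·A⁻¹.
  So T⁻¹ = kg⁻¹·s²·A.
  F = C/V (capacitance = charge per voltage),
      = A·s/(kg·m²·s⁻³·A⁻¹) (substituting C and V),
      = kg⁻¹·m⁻²·s⁴·A².
  Combining: N⁻²·T⁻¹·F = (kg⁻²·m⁻²·s⁴) · (kg⁻¹·s²·A) · (kg⁻¹·m⁻²·s⁴·A²) = kg⁻⁴·m⁻⁴·s¹⁰·A³.
Right side:
  F = C/V (capacitance = charge per voltage),
      = A·s/(kg·m²·s⁻³·A⁻¹) (substituting C and V),
      = kg⁻¹·m⁻²·s⁴·A².
  H = Wb/A (inductance = flux per current),
      = kg·m²·s⁻²·A⁻².
  T = Wb/m² (flux density = flux per area),
      = kg·s⁻²·A⁻¹.
  So T⁻¹ = kg⁻¹·s²·A.
  N = kg·m/s² = kg·m·s⁻² (force = mass × acceleration).
  So N⁻¹ = kg⁻¹·m⁻¹·s².
  J = N·m (work = force × distance),
      = kg·m²·s⁻².
  So J⁻¹ = kg⁻¹·m⁻²·s².
  Combining: F·s⁻¹·H·T⁻¹·N⁻¹·m·J⁻¹ = (kg⁻¹·m⁻²·s⁴·A²) · s⁻¹ · (kg·m²·s⁻²·A⁻²) · (kg⁻¹·s²·A) · (kg⁻¹·m⁻¹·s²) · m · (kg⁻¹·m⁻²·s²) = kg⁻³·m⁻²·s⁷·A.
Left is kg⁻⁴·m⁻⁴·s¹⁰·A³; right is kg⁻³·m⁻²·s⁷·A — different.

No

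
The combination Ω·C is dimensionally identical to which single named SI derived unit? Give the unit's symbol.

Ω = kg·m²·s⁻³·A⁻².
C = s·A.
Combining: Ω·C = (kg·m²·s⁻³·A⁻²) · (s·A) = kg·m²·s⁻²·A⁻¹.
kg·m²·s⁻²·A⁻¹ is the base-SI form of the weber.

Wb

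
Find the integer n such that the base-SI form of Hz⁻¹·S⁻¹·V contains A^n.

-3

Hz = 1/s = s⁻¹ (frequency is cycles per second).
So Hz⁻¹ = s.
S = 1/Ω (conductance is reciprocal resistance),
    = kg⁻¹·m⁻²·s³·A².
So S⁻¹ = kg·m²·s⁻³·A⁻².
V = W/A (potential = power per current),
    = kg·m²·s⁻³·A⁻¹.
Combining: Hz⁻¹·S⁻¹·V = s · (kg·m²·s⁻³·A⁻²) · (kg·m²·s⁻³·A⁻¹) = kg²·m⁴·s⁻⁵·A⁻³.
The exponent of A is -3.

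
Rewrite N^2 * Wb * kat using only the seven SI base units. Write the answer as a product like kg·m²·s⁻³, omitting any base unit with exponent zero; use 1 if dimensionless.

kg³·m⁴·s⁻⁷·A⁻¹·mol

N = kg·m/s² = kg·m·s⁻² (force = mass × acceleration).
So N² = kg²·m²·s⁻⁴.
Wb = V·s (flux: a volt is a weber per second),
    = kg·m²·s⁻²·A⁻¹.
kat = mol/s = s⁻¹·mol (catalytic activity).
Combining: N²·Wb·kat = (kg²·m²·s⁻⁴) · (kg·m²·s⁻²·A⁻¹) · (s⁻¹·mol) = kg³·m⁴·s⁻⁷·A⁻¹·mol.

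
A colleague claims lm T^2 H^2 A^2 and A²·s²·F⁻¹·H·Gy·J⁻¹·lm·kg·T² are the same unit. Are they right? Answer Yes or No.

Yes

Left side:
  lm = cd.
  T = kg·s⁻²·A⁻¹.
  So T² = kg²·s⁻⁴·A⁻².
  H = kg·m²·s⁻²·A⁻².
  So H² = kg²·m⁴·s⁻⁴·A⁻⁴.
  Combining: lm·T²·H²·A² = cd · (kg²·s⁻⁴·A⁻²) · (kg²·m⁴·s⁻⁴·A⁻⁴) · A² = kg⁴·m⁴·s⁻⁸·A⁻⁴·cd.
Right side:
  F = C/V (capacitance = charge per voltage),
      = A·s/(kg·m²·s⁻³·A⁻¹) (substituting C and V),
      = kg⁻¹·m⁻²·s⁴·A².
  So F⁻¹ = kg·m²·s⁻⁴·A⁻².
  H = Wb/A (inductance = flux per current),
      = kg·m²·s⁻²·A⁻².
  Gy = J/kg (absorbed dose = energy per mass),
      = m²·s⁻².
  J = N·m (work = force × distance),
      = kg·m²·s⁻².
  So J⁻¹ = kg⁻¹·m⁻²·s².
  lm = cd·sr = cd (luminous flux; sr is dimensionless).
  T = Wb/m² (flux density = flux per area),
      = kg·s⁻²·A⁻¹.
  So T² = kg²·s⁻⁴·A⁻².
  Combining: A²·s²·F⁻¹·H·Gy·J⁻¹·lm·kg·T² = A² · s² · (kg·m²·s⁻⁴·A⁻²) · (kg·m²·s⁻²·A⁻²) · (m²·s⁻²) · (kg⁻¹·m⁻²·s²) · cd · kg · (kg²·s⁻⁴·A⁻²) = kg⁴·m⁴·s⁻⁸·A⁻⁴·cd.
Both reduce to kg⁴·m⁴·s⁻⁸·A⁻⁴·cd.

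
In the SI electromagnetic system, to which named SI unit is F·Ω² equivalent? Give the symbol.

F = C/V (capacitance = charge per voltage),
    = A·s/(kg·m²·s⁻³·A⁻¹) (substituting C and V),
    = kg⁻¹·m⁻²·s⁴·A².
Ω = V/A (resistance = voltage per current),
    = kg·m²·s⁻³·A⁻².
So Ω² = kg²·m⁴·s⁻⁶·A⁻⁴.
Combining: F·Ω² = (kg⁻¹·m⁻²·s⁴·A²) · (kg²·m⁴·s⁻⁶·A⁻⁴) = kg·m²·s⁻²·A⁻².
kg·m²·s⁻²·A⁻² is the base-SI form of the henry.

H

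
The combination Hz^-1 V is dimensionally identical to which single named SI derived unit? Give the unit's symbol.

Wb

Hz = 1/s = s⁻¹ (frequency is cycles per second).
So Hz⁻¹ = s.
V = W/A (potential = power per current),
    = kg·m²·s⁻³·A⁻¹.
Combining: Hz⁻¹·V = s · (kg·m²·s⁻³·A⁻¹) = kg·m²·s⁻²·A⁻¹.
kg·m²·s⁻²·A⁻¹ is the base-SI form of the weber.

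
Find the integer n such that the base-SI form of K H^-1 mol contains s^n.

H = Wb/A (inductance = flux per current),
    = kg·m²·s⁻²·A⁻².
So H⁻¹ = kg⁻¹·m⁻²·s²·A².
Combining: K·H⁻¹·mol = K · (kg⁻¹·m⁻²·s²·A²) · mol = kg⁻¹·m⁻²·s²·A²·K·mol.
The exponent of s is 2.

2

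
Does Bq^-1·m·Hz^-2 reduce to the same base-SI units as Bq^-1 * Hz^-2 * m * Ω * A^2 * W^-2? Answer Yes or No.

Left side:
  Bq = s⁻¹.
  So Bq⁻¹ = s.
  Hz = s⁻¹.
  So Hz⁻² = s².
  Combining: Bq⁻¹·m·Hz⁻² = s · m · s² = m·s³.
Right side:
  Bq = s⁻¹.
  So Bq⁻¹ = s.
  Hz = s⁻¹.
  So Hz⁻² = s².
  Ω = kg·m²·s⁻³·A⁻².
  W = kg·m²·s⁻³.
  So W⁻² = kg⁻²·m⁻⁴·s⁶.
  Combining: Bq⁻¹·Hz⁻²·m·Ω·A²·W⁻² = s · s² · m · (kg·m²·s⁻³·A⁻²) · A² · (kg⁻²·m⁻⁴·s⁶) = kg⁻¹·m⁻¹·s⁶.
Left is m·s³; right is kg⁻¹·m⁻¹·s⁶ — different.

No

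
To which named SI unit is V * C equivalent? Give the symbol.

V = W/A (potential = power per current),
    = kg·m²·s⁻³·A⁻¹.
C = A·s = s·A (charge = current × time).
Combining: V·C = (kg·m²·s⁻³·A⁻¹) · (s·A) = kg·m²·s⁻².
kg·m²·s⁻² is the base-SI form of the joule.

J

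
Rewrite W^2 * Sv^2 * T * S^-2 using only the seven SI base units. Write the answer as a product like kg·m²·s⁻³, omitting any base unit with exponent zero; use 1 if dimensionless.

W = kg·m²·s⁻³.
So W² = kg²·m⁴·s⁻⁶.
Sv = m²·s⁻².
So Sv² = m⁴·s⁻⁴.
T = kg·s⁻²·A⁻¹.
S = kg⁻¹·m⁻²·s³·A².
So S⁻² = kg²·m⁴·s⁻⁶·A⁻⁴.
Combining: W²·Sv²·T·S⁻² = (kg²·m⁴·s⁻⁶) · (m⁴·s⁻⁴) · (kg·s⁻²·A⁻¹) · (kg²·m⁴·s⁻⁶·A⁻⁴) = kg⁵·m¹²·s⁻¹⁸·A⁻⁵.

kg⁵·m¹²·s⁻¹⁸·A⁻⁵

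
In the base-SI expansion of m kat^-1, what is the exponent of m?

kat = s⁻¹·mol.
So kat⁻¹ = s·mol⁻¹.
Combining: m·kat⁻¹ = m · (s·mol⁻¹) = m·s·mol⁻¹.
The exponent of m is 1.

1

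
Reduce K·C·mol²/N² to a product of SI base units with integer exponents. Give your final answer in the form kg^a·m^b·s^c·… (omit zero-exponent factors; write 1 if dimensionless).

C = A·s = s·A (charge = current × time).
N = kg·m/s² = kg·m·s⁻² (force = mass × acceleration).
So N⁻² = kg⁻²·m⁻²·s⁴.
Combining: K·C·N⁻²·mol² = K · (s·A) · (kg⁻²·m⁻²·s⁴) · mol² = kg⁻²·m⁻²·s⁵·A·K·mol².

kg⁻²·m⁻²·s⁵·A·K·mol²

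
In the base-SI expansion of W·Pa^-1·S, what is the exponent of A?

2

W = J/s (power = energy per time),
    = kg·m²·s⁻³.
Pa = N/m² (pressure = force per area),
    = kg·m⁻¹·s⁻².
So Pa⁻¹ = kg⁻¹·m·s².
S = 1/Ω (conductance is reciprocal resistance),
    = kg⁻¹·m⁻²·s³·A².
Combining: W·Pa⁻¹·S = (kg·m²·s⁻³) · (kg⁻¹·m·s²) · (kg⁻¹·m⁻²·s³·A²) = kg⁻¹·m·s²·A².
The exponent of A is 2.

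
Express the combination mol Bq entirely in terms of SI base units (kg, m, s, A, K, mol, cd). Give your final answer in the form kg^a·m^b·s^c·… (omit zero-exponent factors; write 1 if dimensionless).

s⁻¹·mol

Bq = 1/s = s⁻¹ (activity is decays per second).
Combining: mol·Bq = mol · s⁻¹ = s⁻¹·mol.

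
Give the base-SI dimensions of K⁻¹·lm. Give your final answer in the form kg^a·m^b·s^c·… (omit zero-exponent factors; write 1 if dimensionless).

K⁻¹·cd

lm = cd·sr = cd (luminous flux; sr is dimensionless).
Combining: K⁻¹·lm = K⁻¹ · cd = K⁻¹·cd.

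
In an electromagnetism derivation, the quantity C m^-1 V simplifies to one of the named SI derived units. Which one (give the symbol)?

N

C = s·A.
V = kg·m²·s⁻³·A⁻¹.
Combining: C·m⁻¹·V = (s·A) · m⁻¹ · (kg·m²·s⁻³·A⁻¹) = kg·m·s⁻².
kg·m·s⁻² is the base-SI form of the newton.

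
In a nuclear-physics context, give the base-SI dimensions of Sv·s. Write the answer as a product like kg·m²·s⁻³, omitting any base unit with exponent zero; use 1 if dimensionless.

m²·s⁻¹

Sv = J/kg (equivalent dose = energy per mass),
    = m²·s⁻².
Combining: Sv·s = (m²·s⁻²) · s = m²·s⁻¹.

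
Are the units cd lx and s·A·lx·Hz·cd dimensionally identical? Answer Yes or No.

Left side:
  lx = lm/m² (illuminance = luminous flux per area),
      = m⁻²·cd.
  Combining: cd·lx = cd · (m⁻²·cd) = m⁻²·cd².
Right side:
  lx = m⁻²·cd.
  Hz = s⁻¹.
  Combining: s·A·lx·Hz·cd = s · A · (m⁻²·cd) · s⁻¹ · cd = m⁻²·A·cd².
Left is m⁻²·cd²; right is m⁻²·A·cd² — different.

No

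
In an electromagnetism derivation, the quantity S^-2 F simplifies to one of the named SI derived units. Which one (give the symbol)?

S = 1/Ω (conductance is reciprocal resistance),
    = kg⁻¹·m⁻²·s³·A².
So S⁻² = kg²·m⁴·s⁻⁶·A⁻⁴.
F = C/V (capacitance = charge per voltage),
    = A·s/(kg·m²·s⁻³·A⁻¹) (substituting C and V),
    = kg⁻¹·m⁻²·s⁴·A².
Combining: S⁻²·F = (kg²·m⁴·s⁻⁶·A⁻⁴) · (kg⁻¹·m⁻²·s⁴·A²) = kg·m²·s⁻²·A⁻².
kg·m²·s⁻²·A⁻² is the base-SI form of the henry.

H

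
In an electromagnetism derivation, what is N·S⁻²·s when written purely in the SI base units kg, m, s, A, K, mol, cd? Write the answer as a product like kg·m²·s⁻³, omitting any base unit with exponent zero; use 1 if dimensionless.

N = kg·m/s² = kg·m·s⁻² (force = mass × acceleration).
S = 1/Ω (conductance is reciprocal resistance),
    = kg⁻¹·m⁻²·s³·A².
So S⁻² = kg²·m⁴·s⁻⁶·A⁻⁴.
Combining: N·S⁻²·s = (kg·m·s⁻²) · (kg²·m⁴·s⁻⁶·A⁻⁴) · s = kg³·m⁵·s⁻⁷·A⁻⁴.

kg³·m⁵·s⁻⁷·A⁻⁴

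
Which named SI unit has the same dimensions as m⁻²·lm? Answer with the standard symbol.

lm = cd·sr = cd (luminous flux; sr is dimensionless).
Combining: m⁻²·lm = m⁻² · cd = m⁻²·cd.
m⁻²·cd is the base-SI form of the lux.

lx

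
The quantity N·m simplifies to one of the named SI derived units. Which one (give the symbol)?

N = kg·m·s⁻².
Combining: N·m = (kg·m·s⁻²) · m = kg·m²·s⁻².
kg·m²·s⁻² is the base-SI form of the joule.

J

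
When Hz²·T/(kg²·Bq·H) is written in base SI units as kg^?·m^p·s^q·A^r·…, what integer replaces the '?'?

-2

Hz = 1/s = s⁻¹ (frequency is cycles per second).
So Hz² = s⁻².
Bq = 1/s = s⁻¹ (activity is decays per second).
So Bq⁻¹ = s.
T = Wb/m² (flux density = flux per area),
    = kg·s⁻²·A⁻¹.
H = Wb/A (inductance = flux per current),
    = kg·m²·s⁻²·A⁻².
So H⁻¹ = kg⁻¹·m⁻²·s²·A².
Combining: Hz²·kg⁻²·Bq⁻¹·T·H⁻¹ = s⁻² · kg⁻² · s · (kg·s⁻²·A⁻¹) · (kg⁻¹·m⁻²·s²·A²) = kg⁻²·m⁻²·s⁻¹·A.
The exponent of kg is -2.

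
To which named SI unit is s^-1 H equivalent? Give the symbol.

Ω

H = Wb/A (inductance = flux per current),
    = kg·m²·s⁻²·A⁻².
Combining: s⁻¹·H = s⁻¹ · (kg·m²·s⁻²·A⁻²) = kg·m²·s⁻³·A⁻².
kg·m²·s⁻³·A⁻² is the base-SI form of the ohm.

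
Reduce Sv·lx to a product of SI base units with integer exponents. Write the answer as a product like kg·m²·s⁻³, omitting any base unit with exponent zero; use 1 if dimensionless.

s⁻²·cd

Sv = J/kg (equivalent dose = energy per mass),
    = m²·s⁻².
lx = lm/m² (illuminance = luminous flux per area),
    = m⁻²·cd.
Combining: Sv·lx = (m²·s⁻²) · (m⁻²·cd) = s⁻²·cd.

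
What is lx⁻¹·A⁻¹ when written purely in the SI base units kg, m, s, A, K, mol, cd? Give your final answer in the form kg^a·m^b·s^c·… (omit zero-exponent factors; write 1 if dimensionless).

m²·A⁻¹·cd⁻¹

lx = m⁻²·cd.
So lx⁻¹ = m²·cd⁻¹.
Combining: lx⁻¹·A⁻¹ = (m²·cd⁻¹) · A⁻¹ = m²·A⁻¹·cd⁻¹.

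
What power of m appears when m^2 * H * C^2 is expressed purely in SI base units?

4

H = kg·m²·s⁻²·A⁻².
C = s·A.
So C² = s²·A².
Combining: m²·H·C² = m² · (kg·m²·s⁻²·A⁻²) · (s²·A²) = kg·m⁴.
The exponent of m is 4.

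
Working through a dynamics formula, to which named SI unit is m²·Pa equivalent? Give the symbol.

Pa = N/m² (pressure = force per area),
    = kg·m⁻¹·s⁻².
Combining: m²·Pa = m² · (kg·m⁻¹·s⁻²) = kg·m·s⁻².
kg·m·s⁻² is the base-SI form of the newton.

N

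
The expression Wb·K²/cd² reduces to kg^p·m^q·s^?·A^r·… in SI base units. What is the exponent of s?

Wb = kg·m²·s⁻²·A⁻¹.
Combining: Wb·K²·cd⁻² = (kg·m²·s⁻²·A⁻¹) · K² · cd⁻² = kg·m²·s⁻²·A⁻¹·K²·cd⁻².
The exponent of s is -2.

-2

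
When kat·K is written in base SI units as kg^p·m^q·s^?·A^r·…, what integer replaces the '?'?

-1

kat = mol/s = s⁻¹·mol (catalytic activity).
Combining: kat·K = (s⁻¹·mol) · K = s⁻¹·K·mol.
The exponent of s is -1.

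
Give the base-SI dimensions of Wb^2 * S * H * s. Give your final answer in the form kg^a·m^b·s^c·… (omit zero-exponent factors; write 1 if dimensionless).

kg²·m⁴·s⁻²·A⁻²

Wb = V·s (flux: a volt is a weber per second),
    = kg·m²·s⁻²·A⁻¹.
So Wb² = kg²·m⁴·s⁻⁴·A⁻².
S = 1/Ω (conductance is reciprocal resistance),
    = kg⁻¹·m⁻²·s³·A².
H = Wb/A (inductance = flux per current),
    = kg·m²·s⁻²·A⁻².
Combining: Wb²·S·H·s = (kg²·m⁴·s⁻⁴·A⁻²) · (kg⁻¹·m⁻²·s³·A²) · (kg·m²·s⁻²·A⁻²) · s = kg²·m⁴·s⁻²·A⁻².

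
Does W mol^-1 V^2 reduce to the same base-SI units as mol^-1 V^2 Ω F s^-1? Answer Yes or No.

Left side:
  W = J/s (power = energy per time),
      = kg·m²·s⁻³.
  V = W/A (potential = power per current),
      = kg·m²·s⁻³·A⁻¹.
  So V² = kg²·m⁴·s⁻⁶·A⁻².
  Combining: W·mol⁻¹·V² = (kg·m²·s⁻³) · mol⁻¹ · (kg²·m⁴·s⁻⁶·A⁻²) = kg³·m⁶·s⁻⁹·A⁻²·mol⁻¹.
Right side:
  V = kg·m²·s⁻³·A⁻¹.
  So V² = kg²·m⁴·s⁻⁶·A⁻².
  Ω = kg·m²·s⁻³·A⁻².
  F = kg⁻¹·m⁻²·s⁴·A².
  Combining: mol⁻¹·V²·Ω·F·s⁻¹ = mol⁻¹ · (kg²·m⁴·s⁻⁶·A⁻²) · (kg·m²·s⁻³·A⁻²) · (kg⁻¹·m⁻²·s⁴·A²) · s⁻¹ = kg²·m⁴·s⁻⁶·A⁻²·mol⁻¹.
Left is kg³·m⁶·s⁻⁹·A⁻²·mol⁻¹; right is kg²·m⁴·s⁻⁶·A⁻²·mol⁻¹ — different.

No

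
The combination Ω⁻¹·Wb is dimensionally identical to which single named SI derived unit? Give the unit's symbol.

C

Ω = V/A (resistance = voltage per current),
    = kg·m²·s⁻³·A⁻².
So Ω⁻¹ = kg⁻¹·m⁻²·s³·A².
Wb = V·s (flux: a volt is a weber per second),
    = kg·m²·s⁻²·A⁻¹.
Combining: Ω⁻¹·Wb = (kg⁻¹·m⁻²·s³·A²) · (kg·m²·s⁻²·A⁻¹) = s·A.
s·A is the base-SI form of the coulomb.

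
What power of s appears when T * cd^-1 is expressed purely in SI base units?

T = kg·s⁻²·A⁻¹.
Combining: T·cd⁻¹ = (kg·s⁻²·A⁻¹) · cd⁻¹ = kg·s⁻²·A⁻¹·cd⁻¹.
The exponent of s is -2.

-2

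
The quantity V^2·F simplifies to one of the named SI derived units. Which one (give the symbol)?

V = W/A (potential = power per current),
    = kg·m²·s⁻³·A⁻¹.
So V² = kg²·m⁴·s⁻⁶·A⁻².
F = C/V (capacitance = charge per voltage),
    = A·s/(kg·m²·s⁻³·A⁻¹) (substituting C and V),
    = kg⁻¹·m⁻²·s⁴·A².
Combining: V²·F = (kg²·m⁴·s⁻⁶·A⁻²) · (kg⁻¹·m⁻²·s⁴·A²) = kg·m²·s⁻².
kg·m²·s⁻² is the base-SI form of the joule.

J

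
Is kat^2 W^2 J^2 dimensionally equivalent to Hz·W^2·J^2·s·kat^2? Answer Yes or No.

Yes

Left side:
  kat = s⁻¹·mol.
  So kat² = s⁻²·mol².
  W = kg·m²·s⁻³.
  So W² = kg²·m⁴·s⁻⁶.
  J = kg·m²·s⁻².
  So J² = kg²·m⁴·s⁻⁴.
  Combining: kat²·W²·J² = (s⁻²·mol²) · (kg²·m⁴·s⁻⁶) · (kg²·m⁴·s⁻⁴) = kg⁴·m⁸·s⁻¹²·mol².
Right side:
  Hz = 1/s = s⁻¹ (frequency is cycles per second).
  W = J/s (power = energy per time),
      = kg·m²·s⁻³.
  So W² = kg²·m⁴·s⁻⁶.
  J = N·m (work = force × distance),
      = kg·m²·s⁻².
  So J² = kg²·m⁴·s⁻⁴.
  kat = mol/s = s⁻¹·mol (catalytic activity).
  So kat² = s⁻²·mol².
  Combining: Hz·W²·J²·s·kat² = s⁻¹ · (kg²·m⁴·s⁻⁶) · (kg²·m⁴·s⁻⁴) · s · (s⁻²·mol²) = kg⁴·m⁸·s⁻¹²·mol².
Both reduce to kg⁴·m⁸·s⁻¹²·mol².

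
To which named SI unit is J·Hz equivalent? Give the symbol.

W

J = N·m (work = force × distance),
    = kg·m²·s⁻².
Hz = 1/s = s⁻¹ (frequency is cycles per second).
Combining: J·Hz = (kg·m²·s⁻²) · s⁻¹ = kg·m²·s⁻³.
kg·m²·s⁻³ is the base-SI form of the watt.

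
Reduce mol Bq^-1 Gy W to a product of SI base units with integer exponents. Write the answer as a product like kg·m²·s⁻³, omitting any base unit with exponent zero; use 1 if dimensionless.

kg·m⁴·s⁻⁴·mol

Bq = s⁻¹.
So Bq⁻¹ = s.
Gy = m²·s⁻².
W = kg·m²·s⁻³.
Combining: mol·Bq⁻¹·Gy·W = mol · s · (m²·s⁻²) · (kg·m²·s⁻³) = kg·m⁴·s⁻⁴·mol.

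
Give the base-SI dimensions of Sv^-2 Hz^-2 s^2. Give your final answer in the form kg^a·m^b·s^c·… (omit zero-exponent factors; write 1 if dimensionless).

m⁻⁴·s⁸

Sv = J/kg (equivalent dose = energy per mass),
    = m²·s⁻².
So Sv⁻² = m⁻⁴·s⁴.
Hz = 1/s = s⁻¹ (frequency is cycles per second).
So Hz⁻² = s².
Combining: Sv⁻²·Hz⁻²·s² = (m⁻⁴·s⁴) · s² · s² = m⁻⁴·s⁸.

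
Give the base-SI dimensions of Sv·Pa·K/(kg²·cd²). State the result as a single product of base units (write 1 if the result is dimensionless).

kg⁻¹·m·s⁻⁴·K·cd⁻²

Sv = J/kg (equivalent dose = energy per mass),
    = m²·s⁻².
Pa = N/m² (pressure = force per area),
    = kg·m⁻¹·s⁻².
Combining: kg⁻²·Sv·cd⁻²·Pa·K = kg⁻² · (m²·s⁻²) · cd⁻² · (kg·m⁻¹·s⁻²) · K = kg⁻¹·m·s⁻⁴·K·cd⁻².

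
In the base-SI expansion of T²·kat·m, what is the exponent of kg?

2

T = Wb/m² (flux density = flux per area),
    = kg·s⁻²·A⁻¹.
So T² = kg²·s⁻⁴·A⁻².
kat = mol/s = s⁻¹·mol (catalytic activity).
Combining: T²·kat·m = (kg²·s⁻⁴·A⁻²) · (s⁻¹·mol) · m = kg²·m·s⁻⁵·A⁻²·mol.
The exponent of kg is 2.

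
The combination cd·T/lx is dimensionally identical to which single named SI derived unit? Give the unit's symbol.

Wb

T = Wb/m² (flux density = flux per area),
    = kg·s⁻²·A⁻¹.
lx = lm/m² (illuminance = luminous flux per area),
    = m⁻²·cd.
So lx⁻¹ = m²·cd⁻¹.
Combining: cd·T·lx⁻¹ = cd · (kg·s⁻²·A⁻¹) · (m²·cd⁻¹) = kg·m²·s⁻²·A⁻¹.
kg·m²·s⁻²·A⁻¹ is the base-SI form of the weber.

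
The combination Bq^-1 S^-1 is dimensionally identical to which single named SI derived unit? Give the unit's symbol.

Bq = s⁻¹.
So Bq⁻¹ = s.
S = kg⁻¹·m⁻²·s³·A².
So S⁻¹ = kg·m²·s⁻³·A⁻².
Combining: Bq⁻¹·S⁻¹ = s · (kg·m²·s⁻³·A⁻²) = kg·m²·s⁻²·A⁻².
kg·m²·s⁻²·A⁻² is the base-SI form of the henry.

H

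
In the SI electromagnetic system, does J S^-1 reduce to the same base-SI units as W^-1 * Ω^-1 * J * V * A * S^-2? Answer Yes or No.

Yes

Left side:
  J = N·m (work = force × distance),
      = kg·m²·s⁻².
  S = 1/Ω (conductance is reciprocal resistance),
      = kg⁻¹·m⁻²·s³·A².
  So S⁻¹ = kg·m²·s⁻³·A⁻².
  Combining: J·S⁻¹ = (kg·m²·s⁻²) · (kg·m²·s⁻³·A⁻²) = kg²·m⁴·s⁻⁵·A⁻².
Right side:
  W = kg·m²·s⁻³.
  So W⁻¹ = kg⁻¹·m⁻²·s³.
  Ω = kg·m²·s⁻³·A⁻².
  So Ω⁻¹ = kg⁻¹·m⁻²·s³·A².
  J = kg·m²·s⁻².
  V = kg·m²·s⁻³·A⁻¹.
  S = kg⁻¹·m⁻²·s³·A².
  So S⁻² = kg²·m⁴·s⁻⁶·A⁻⁴.
  Combining: W⁻¹·Ω⁻¹·J·V·A·S⁻² = (kg⁻¹·m⁻²·s³) · (kg⁻¹·m⁻²·s³·A²) · (kg·m²·s⁻²) · (kg·m²·s⁻³·A⁻¹) · A · (kg²·m⁴·s⁻⁶·A⁻⁴) = kg²·m⁴·s⁻⁵·A⁻².
Both reduce to kg²·m⁴·s⁻⁵·A⁻².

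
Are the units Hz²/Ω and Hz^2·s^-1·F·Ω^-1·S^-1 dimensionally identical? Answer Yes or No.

Yes

Left side:
  Hz = s⁻¹.
  So Hz² = s⁻².
  Ω = kg·m²·s⁻³·A⁻².
  So Ω⁻¹ = kg⁻¹·m⁻²·s³·A².
  Combining: Hz²·Ω⁻¹ = s⁻² · (kg⁻¹·m⁻²·s³·A²) = kg⁻¹·m⁻²·s·A².
Right side:
  Hz = 1/s = s⁻¹ (frequency is cycles per second).
  So Hz² = s⁻².
  F = C/V (capacitance = charge per voltage),
      = A·s/(kg·m²·s⁻³·A⁻¹) (substituting C and V),
      = kg⁻¹·m⁻²·s⁴·A².
  Ω = V/A (resistance = voltage per current),
      = kg·m²·s⁻³·A⁻².
  So Ω⁻¹ = kg⁻¹·m⁻²·s³·A².
  S = 1/Ω (conductance is reciprocal resistance),
      = kg⁻¹·m⁻²·s³·A².
  So S⁻¹ = kg·m²·s⁻³·A⁻².
  Combining: Hz²·s⁻¹·F·Ω⁻¹·S⁻¹ = s⁻² · s⁻¹ · (kg⁻¹·m⁻²·s⁴·A²) · (kg⁻¹·m⁻²·s³·A²) · (kg·m²·s⁻³·A⁻²) = kg⁻¹·m⁻²·s·A².
Both reduce to kg⁻¹·m⁻²·s·A².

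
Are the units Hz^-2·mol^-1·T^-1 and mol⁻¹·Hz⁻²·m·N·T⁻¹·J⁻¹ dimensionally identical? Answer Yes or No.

Left side:
  Hz = 1/s = s⁻¹ (frequency is cycles per second).
  So Hz⁻² = s².
  T = Wb/m² (flux density = flux per area),
      = kg·s⁻²·A⁻¹.
  So T⁻¹ = kg⁻¹·s²·A.
  Combining: Hz⁻²·mol⁻¹·T⁻¹ = s² · mol⁻¹ · (kg⁻¹·s²·A) = kg⁻¹·s⁴·A·mol⁻¹.
Right side:
  Hz = s⁻¹.
  So Hz⁻² = s².
  N = kg·m·s⁻².
  T = kg·s⁻²·A⁻¹.
  So T⁻¹ = kg⁻¹·s²·A.
  J = kg·m²·s⁻².
  So J⁻¹ = kg⁻¹·m⁻²·s².
  Combining: mol⁻¹·Hz⁻²·m·N·T⁻¹·J⁻¹ = mol⁻¹ · s² · m · (kg·m·s⁻²) · (kg⁻¹·s²·A) · (kg⁻¹·m⁻²·s²) = kg⁻¹·s⁴·A·mol⁻¹.
Both reduce to kg⁻¹·s⁴·A·mol⁻¹.

Yes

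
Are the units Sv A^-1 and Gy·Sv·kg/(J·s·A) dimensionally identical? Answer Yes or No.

Left side:
  Sv = J/kg (equivalent dose = energy per mass),
      = m²·s⁻².
  Combining: Sv·A⁻¹ = (m²·s⁻²) · A⁻¹ = m²·s⁻²·A⁻¹.
Right side:
  J = kg·m²·s⁻².
  So J⁻¹ = kg⁻¹·m⁻²·s².
  Gy = m²·s⁻².
  Sv = m²·s⁻².
  Combining: J⁻¹·s⁻¹·Gy·Sv·A⁻¹·kg = (kg⁻¹·m⁻²·s²) · s⁻¹ · (m²·s⁻²) · (m²·s⁻²) · A⁻¹ · kg = m²·s⁻³·A⁻¹.
Left is m²·s⁻²·A⁻¹; right is m²·s⁻³·A⁻¹ — different.

No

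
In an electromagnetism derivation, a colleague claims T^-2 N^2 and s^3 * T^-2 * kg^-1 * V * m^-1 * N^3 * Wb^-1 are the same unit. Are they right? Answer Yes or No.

Yes

Left side:
  T = kg·s⁻²·A⁻¹.
  So T⁻² = kg⁻²·s⁴·A².
  N = kg·m·s⁻².
  So N² = kg²·m²·s⁻⁴.
  Combining: T⁻²·N² = (kg⁻²·s⁴·A²) · (kg²·m²·s⁻⁴) = m²·A².
Right side:
  T = Wb/m² (flux density = flux per area),
      = kg·s⁻²·A⁻¹.
  So T⁻² = kg⁻²·s⁴·A².
  V = W/A (potential = power per current),
      = kg·m²·s⁻³·A⁻¹.
  N = kg·m/s² = kg·m·s⁻² (force = mass × acceleration).
  So N³ = kg³·m³·s⁻⁶.
  Wb = V·s (flux: a volt is a weber per second),
      = kg·m²·s⁻²·A⁻¹.
  So Wb⁻¹ = kg⁻¹·m⁻²·s²·A.
  Combining: s³·T⁻²·kg⁻¹·V·m⁻¹·N³·Wb⁻¹ = s³ · (kg⁻²·s⁴·A²) · kg⁻¹ · (kg·m²·s⁻³·A⁻¹) · m⁻¹ · (kg³·m³·s⁻⁶) · (kg⁻¹·m⁻²·s²·A) = m²·A².
Both reduce to m²·A².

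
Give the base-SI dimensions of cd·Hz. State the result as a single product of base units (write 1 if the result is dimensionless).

Hz = 1/s = s⁻¹ (frequency is cycles per second).
Combining: cd·Hz = cd · s⁻¹ = s⁻¹·cd.

s⁻¹·cd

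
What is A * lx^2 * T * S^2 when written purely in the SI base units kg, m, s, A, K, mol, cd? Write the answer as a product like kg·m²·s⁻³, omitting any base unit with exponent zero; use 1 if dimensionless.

lx = m⁻²·cd.
So lx² = m⁻⁴·cd².
T = kg·s⁻²·A⁻¹.
S = kg⁻¹·m⁻²·s³·A².
So S² = kg⁻²·m⁻⁴·s⁶·A⁴.
Combining: A·lx²·T·S² = A · (m⁻⁴·cd²) · (kg·s⁻²·A⁻¹) · (kg⁻²·m⁻⁴·s⁶·A⁴) = kg⁻¹·m⁻⁸·s⁴·A⁴·cd².

kg⁻¹·m⁻⁸·s⁴·A⁴·cd²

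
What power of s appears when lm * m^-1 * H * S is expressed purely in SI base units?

lm = cd·sr = cd (luminous flux; sr is dimensionless).
H = Wb/A (inductance = flux per current),
    = kg·m²·s⁻²·A⁻².
S = 1/Ω (conductance is reciprocal resistance),
    = kg⁻¹·m⁻²·s³·A².
Combining: lm·m⁻¹·H·S = cd · m⁻¹ · (kg·m²·s⁻²·A⁻²) · (kg⁻¹·m⁻²·s³·A²) = m⁻¹·s·cd.
The exponent of s is 1.

1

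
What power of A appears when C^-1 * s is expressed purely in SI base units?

C = A·s = s·A (charge = current × time).
So C⁻¹ = s⁻¹·A⁻¹.
Combining: C⁻¹·s = (s⁻¹·A⁻¹) · s = A⁻¹.
The exponent of A is -1.

-1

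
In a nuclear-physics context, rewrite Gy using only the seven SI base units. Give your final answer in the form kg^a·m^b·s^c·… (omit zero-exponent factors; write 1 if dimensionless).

Gy = m²·s⁻².

m²·s⁻²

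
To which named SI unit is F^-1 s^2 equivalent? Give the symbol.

F = C/V (capacitance = charge per voltage),
    = A·s/(kg·m²·s⁻³·A⁻¹) (substituting C and V),
    = kg⁻¹·m⁻²·s⁴·A².
So F⁻¹ = kg·m²·s⁻⁴·A⁻².
Combining: F⁻¹·s² = (kg·m²·s⁻⁴·A⁻²) · s² = kg·m²·s⁻²·A⁻².
kg·m²·s⁻²·A⁻² is the base-SI form of the henry.

H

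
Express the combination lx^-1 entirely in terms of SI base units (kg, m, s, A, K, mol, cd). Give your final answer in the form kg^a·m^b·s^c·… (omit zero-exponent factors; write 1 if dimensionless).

m²·cd⁻¹

lx = lm/m² (illuminance = luminous flux per area),
    = m⁻²·cd.
So lx⁻¹ = m²·cd⁻¹.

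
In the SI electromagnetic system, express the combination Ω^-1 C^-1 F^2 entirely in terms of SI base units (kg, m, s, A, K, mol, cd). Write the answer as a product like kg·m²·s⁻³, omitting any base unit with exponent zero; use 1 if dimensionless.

kg⁻³·m⁻⁶·s¹⁰·A⁵

Ω = kg·m²·s⁻³·A⁻².
So Ω⁻¹ = kg⁻¹·m⁻²·s³·A².
C = s·A.
So C⁻¹ = s⁻¹·A⁻¹.
F = kg⁻¹·m⁻²·s⁴·A².
So F² = kg⁻²·m⁻⁴·s⁸·A⁴.
Combining: Ω⁻¹·C⁻¹·F² = (kg⁻¹·m⁻²·s³·A²) · (s⁻¹·A⁻¹) · (kg⁻²·m⁻⁴·s⁸·A⁴) = kg⁻³·m⁻⁶·s¹⁰·A⁵.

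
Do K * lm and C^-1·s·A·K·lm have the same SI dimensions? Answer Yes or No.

Yes

Left side:
  lm = cd.
  Combining: K·lm = K · cd = K·cd.
Right side:
  C = A·s = s·A (charge = current × time).
  So C⁻¹ = s⁻¹·A⁻¹.
  lm = cd·sr = cd (luminous flux; sr is dimensionless).
  Combining: C⁻¹·s·A·K·lm = (s⁻¹·A⁻¹) · s · A · K · cd = K·cd.
Both reduce to K·cd.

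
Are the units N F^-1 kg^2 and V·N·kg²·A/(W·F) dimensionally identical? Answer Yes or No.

Yes

Left side:
  N = kg·m/s² = kg·m·s⁻² (force = mass × acceleration).
  F = C/V (capacitance = charge per voltage),
      = A·s/(kg·m²·s⁻³·A⁻¹) (substituting C and V),
      = kg⁻¹·m⁻²·s⁴·A².
  So F⁻¹ = kg·m²·s⁻⁴·A⁻².
  Combining: N·F⁻¹·kg² = (kg·m·s⁻²) · (kg·m²·s⁻⁴·A⁻²) · kg² = kg⁴·m³·s⁻⁶·A⁻².
Right side:
  V = W/A (potential = power per current),
      = kg·m²·s⁻³·A⁻¹.
  W = J/s (power = energy per time),
      = kg·m²·s⁻³.
  So W⁻¹ = kg⁻¹·m⁻²·s³.
  N = kg·m/s² = kg·m·s⁻² (force = mass × acceleration).
  F = C/V (capacitance = charge per voltage),
      = A·s/(kg·m²·s⁻³·A⁻¹) (substituting C and V),
      = kg⁻¹·m⁻²·s⁴·A².
  So F⁻¹ = kg·m²·s⁻⁴·A⁻².
  Combining: V·W⁻¹·N·kg²·A·F⁻¹ = (kg·m²·s⁻³·A⁻¹) · (kg⁻¹·m⁻²·s³) · (kg·m·s⁻²) · kg² · A · (kg·m²·s⁻⁴·A⁻²) = kg⁴·m³·s⁻⁶·A⁻².
Both reduce to kg⁴·m³·s⁻⁶·A⁻².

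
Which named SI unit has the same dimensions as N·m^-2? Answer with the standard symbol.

Pa

N = kg·m/s² = kg·m·s⁻² (force = mass × acceleration).
Combining: N·m⁻² = (kg·m·s⁻²) · m⁻² = kg·m⁻¹·s⁻².
kg·m⁻¹·s⁻² is the base-SI form of the pascal.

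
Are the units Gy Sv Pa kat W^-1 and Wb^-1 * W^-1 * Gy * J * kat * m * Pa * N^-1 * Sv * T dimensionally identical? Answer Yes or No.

Left side:
  Gy = J/kg (absorbed dose = energy per mass),
      = m²·s⁻².
  Sv = J/kg (equivalent dose = energy per mass),
      = m²·s⁻².
  Pa = N/m² (pressure = force per area),
      = kg·m⁻¹·s⁻².
  kat = mol/s = s⁻¹·mol (catalytic activity).
  W = J/s (power = energy per time),
      = kg·m²·s⁻³.
  So W⁻¹ = kg⁻¹·m⁻²·s³.
  Combining: Gy·Sv·Pa·kat·W⁻¹ = (m²·s⁻²) · (m²·s⁻²) · (kg·m⁻¹·s⁻²) · (s⁻¹·mol) · (kg⁻¹·m⁻²·s³) = m·s⁻⁴·mol.
Right side:
  Wb = V·s (flux: a volt is a weber per second),
      = kg·m²·s⁻²·A⁻¹.
  So Wb⁻¹ = kg⁻¹·m⁻²·s²·A.
  W = J/s (power = energy per time),
      = kg·m²·s⁻³.
  So W⁻¹ = kg⁻¹·m⁻²·s³.
  Gy = J/kg (absorbed dose = energy per mass),
      = m²·s⁻².
  J = N·m (work = force × distance),
      = kg·m²·s⁻².
  kat = mol/s = s⁻¹·mol (catalytic activity).
  Pa = N/m² (pressure = force per area),
      = kg·m⁻¹·s⁻².
  N = kg·m/s² = kg·m·s⁻² (force = mass × acceleration).
  So N⁻¹ = kg⁻¹·m⁻¹·s².
  Sv = J/kg (equivalent dose = energy per mass),
      = m²·s⁻².
  T = Wb/m² (flux density = flux per area),
      = kg·s⁻²·A⁻¹.
  Combining: Wb⁻¹·W⁻¹·Gy·J·kat·m·Pa·N⁻¹·Sv·T = (kg⁻¹·m⁻²·s²·A) · (kg⁻¹·m⁻²·s³) · (m²·s⁻²) · (kg·m²·s⁻²) · (s⁻¹·mol) · m · (kg·m⁻¹·s⁻²) · (kg⁻¹·m⁻¹·s²) · (m²·s⁻²) · (kg·s⁻²·A⁻¹) = m·s⁻⁴·mol.
Both reduce to m·s⁻⁴·mol.

Yes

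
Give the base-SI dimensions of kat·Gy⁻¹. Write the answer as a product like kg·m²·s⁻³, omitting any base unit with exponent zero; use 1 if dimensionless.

kat = s⁻¹·mol.
Gy = m²·s⁻².
So Gy⁻¹ = m⁻²·s².
Combining: kat·Gy⁻¹ = (s⁻¹·mol) · (m⁻²·s²) = m⁻²·s·mol.

m⁻²·s·mol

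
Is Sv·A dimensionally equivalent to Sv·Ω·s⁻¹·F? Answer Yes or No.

No

Left side:
  Sv = m²·s⁻².
  Combining: Sv·A = (m²·s⁻²) · A = m²·s⁻²·A.
Right side:
  Sv = J/kg (equivalent dose = energy per mass),
      = m²·s⁻².
  Ω = V/A (resistance = voltage per current),
      = kg·m²·s⁻³·A⁻².
  F = C/V (capacitance = charge per voltage),
      = A·s/(kg·m²·s⁻³·A⁻¹) (substituting C and V),
      = kg⁻¹·m⁻²·s⁴·A².
  Combining: Sv·Ω·s⁻¹·F = (m²·s⁻²) · (kg·m²·s⁻³·A⁻²) · s⁻¹ · (kg⁻¹·m⁻²·s⁴·A²) = m²·s⁻².
Left is m²·s⁻²·A; right is m²·s⁻² — different.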